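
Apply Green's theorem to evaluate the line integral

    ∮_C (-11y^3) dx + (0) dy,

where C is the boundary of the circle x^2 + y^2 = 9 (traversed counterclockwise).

Green's theorem converts the closed line integral into a double integral over the enclosed region D:

    ∮_C P dx + Q dy = ∬_D (∂Q/∂x - ∂P/∂y) dA.

Here P = -11y^3, Q = 0, so

    ∂Q/∂x = 0,    ∂P/∂y = -33y^2,
    ∂Q/∂x - ∂P/∂y = 33y^2.

D is the region x^2 + y^2 ≤ 9. Evaluating the double integral:

In polar coordinates (x = r cos θ, y = r sin θ, dA = r dr dθ) the integrand becomes 33r^2sin(θ)^2, so

    ∬_D (33y^2) dA = ∫_0^{2π} ∫_0^{3} (33r^2sin(θ)^2) · r dr dθ.

Inner (r from 0 to 3): 2673sin(θ)^2/4.
Outer (θ from 0 to 2π): 2673π/4.

Therefore ∮_C P dx + Q dy = 2673π/4.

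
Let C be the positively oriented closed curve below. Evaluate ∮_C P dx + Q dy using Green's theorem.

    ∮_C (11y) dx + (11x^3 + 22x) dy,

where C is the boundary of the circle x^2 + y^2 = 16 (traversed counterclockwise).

Green's theorem converts the closed line integral into a double integral over the enclosed region D:

    ∮_C P dx + Q dy = ∬_D (∂Q/∂x - ∂P/∂y) dA.

Here P = 11y, Q = 11x^3 + 22x, so

    ∂Q/∂x = 33x^2 + 22,    ∂P/∂y = 11,
    ∂Q/∂x - ∂P/∂y = 33x^2 + 11.

D is the region x^2 + y^2 ≤ 16. Evaluating the double integral:

In polar coordinates (x = r cos θ, y = r sin θ, dA = r dr dθ) the integrand becomes 33r^2cos(θ)^2 + 11, so

    ∬_D (33x^2 + 11) dA = ∫_0^{2π} ∫_0^{4} (33r^2cos(θ)^2 + 11) · r dr dθ.

Inner (r from 0 to 4): 2112cos(θ)^2 + 88.
Outer (θ from 0 to 2π): 2288π.

Therefore ∮_C P dx + Q dy = 2288π.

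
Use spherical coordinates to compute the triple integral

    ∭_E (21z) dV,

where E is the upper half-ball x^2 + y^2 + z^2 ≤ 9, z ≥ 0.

In spherical coordinates, x = ρ sin(φ) cos(θ), y = ρ sin(φ) sin(θ), z = ρ cos(φ), and dV = ρ^2 sin(φ) dρ dφ dθ.

The integrand becomes 21ρ cos(φ), so

    ∭_E (21z) dV = ∫_{0}^{2π} ∫_{0}^{π/2} ∫_{0}^{3} (21ρ cos(φ)) · ρ^2 sin(φ) dρ dφ dθ.

Inner (ρ): 1701sin(2φ)/8.
Middle (φ): 1701/8.
Outer (θ): 1701π/4.

Therefore the triple integral equals 1701π/4.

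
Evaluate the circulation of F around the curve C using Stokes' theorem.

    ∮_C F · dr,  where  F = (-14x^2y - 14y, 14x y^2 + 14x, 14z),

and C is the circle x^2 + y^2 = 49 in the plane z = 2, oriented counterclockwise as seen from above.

Let S be the flat disk x^2 + y^2 ≤ 49 in the plane z = 2, with upward unit normal n̂ = ẑ. By Stokes' theorem,

    ∮_C F · dr = ∬_S (∇ × F) · n̂ dS = ∬_D (curl F)_z dA,

where D is the disk x^2 + y^2 ≤ 49.

Compute the curl of F = (-14x^2y - 14y, 14x y^2 + 14x, 14z):
    (∇ × F)_x = ∂F_z/∂y - ∂F_y/∂z = 0,
    (∇ × F)_y = ∂F_x/∂z - ∂F_z/∂x = 0,
    (∇ × F)_z = ∂F_y/∂x - ∂F_x/∂y = 14x^2 + 14y^2 + 28.

On z = 2, (curl F)_z = 14x^2 + 14y^2 + 28.

Convert to polar (x = r cos θ, y = r sin θ, dA = r dr dθ); the integrand becomes 14r^2 + 28, so

    ∬_D (curl F)_z dA = ∫_0^{2π} ∫_0^{7} (14r^2 + 28) · r dr dθ.

Inner (r from 0 to 7): 18179/2.
Outer (θ from 0 to 2π): 18179π.

Therefore ∮_C F · dr = 18179π.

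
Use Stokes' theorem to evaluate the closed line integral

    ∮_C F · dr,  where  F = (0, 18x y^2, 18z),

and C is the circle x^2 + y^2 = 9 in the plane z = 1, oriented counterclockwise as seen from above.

Let S be the flat disk x^2 + y^2 ≤ 9 in the plane z = 1, with upward unit normal n̂ = ẑ. By Stokes' theorem,

    ∮_C F · dr = ∬_S (∇ × F) · n̂ dS = ∬_D (curl F)_z dA,

where D is the disk x^2 + y^2 ≤ 9.

Compute the curl of F = (0, 18x y^2, 18z):
    (∇ × F)_x = ∂F_z/∂y - ∂F_y/∂z = 0,
    (∇ × F)_y = ∂F_x/∂z - ∂F_z/∂x = 0,
    (∇ × F)_z = ∂F_y/∂x - ∂F_x/∂y = 18y^2.

On z = 1, (curl F)_z = 18y^2.

Convert to polar (x = r cos θ, y = r sin θ, dA = r dr dθ); the integrand becomes 18r^2sin(θ)^2, so

    ∬_D (curl F)_z dA = ∫_0^{2π} ∫_0^{3} (18r^2sin(θ)^2) · r dr dθ.

Inner (r from 0 to 3): 729sin(θ)^2/2.
Outer (θ from 0 to 2π): 729π/2.

Therefore ∮_C F · dr = 729π/2.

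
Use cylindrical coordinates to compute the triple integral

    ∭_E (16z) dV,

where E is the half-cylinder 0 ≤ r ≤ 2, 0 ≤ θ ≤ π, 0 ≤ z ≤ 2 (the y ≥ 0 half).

In cylindrical coordinates, x = r cos(θ), y = r sin(θ), z = z, and dV = r dr dθ dz.

The integrand becomes 16z, so

    ∭_E (16z) dV = ∫_{0}^{π} ∫_{0}^{2} ∫_{0}^{2} (16z) · r dz dr dθ.

Inner (z): 32r.
Middle (r from 0 to 2): 64.
Outer (θ): 64π.

Therefore the triple integral equals 64π.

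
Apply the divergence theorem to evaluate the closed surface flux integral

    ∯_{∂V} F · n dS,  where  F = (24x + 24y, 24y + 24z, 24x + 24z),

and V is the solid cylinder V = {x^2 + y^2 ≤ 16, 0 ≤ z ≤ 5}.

By the divergence theorem,

    ∯_{∂V} F · n dS = ∭_V (∇ · F) dV.

Compute the divergence:
    ∇ · F = ∂F_x/∂x + ∂F_y/∂y + ∂F_z/∂z = 24 + 24 + 24 = 72.

In cylindrical coordinates, x = r cos(θ), y = r sin(θ), z = z, dV = r dr dθ dz, with 0 ≤ r ≤ 4, 0 ≤ θ ≤ 2π, 0 ≤ z ≤ 5.

The integrand, after substitution and multiplying by the volume element, becomes (72) · r, so

    ∭_V (∇·F) dV = ∫_0^{2π} ∫_0^{4} ∫_0^{5} (72) · r dz dr dθ.

Inner (z from 0 to 5): 360r.
Middle (r from 0 to 4): 2880.
Outer (θ from 0 to 2π): 5760π.

Therefore ∯_{∂V} F · n dS = 5760π.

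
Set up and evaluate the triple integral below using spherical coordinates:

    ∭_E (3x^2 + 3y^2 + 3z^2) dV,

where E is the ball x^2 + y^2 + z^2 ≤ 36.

In spherical coordinates, x = ρ sin(φ) cos(θ), y = ρ sin(φ) sin(θ), z = ρ cos(φ), and dV = ρ^2 sin(φ) dρ dφ dθ.

The integrand becomes 3ρ^2, so

    ∭_E (3x^2 + 3y^2 + 3z^2) dV = ∫_{0}^{2π} ∫_{0}^{π} ∫_{0}^{6} (3ρ^2) · ρ^2 sin(φ) dρ dφ dθ.

Inner (ρ): 23328sin(φ)/5.
Middle (φ): 46656/5.
Outer (θ): 93312π/5.

Therefore the triple integral equals 93312π/5.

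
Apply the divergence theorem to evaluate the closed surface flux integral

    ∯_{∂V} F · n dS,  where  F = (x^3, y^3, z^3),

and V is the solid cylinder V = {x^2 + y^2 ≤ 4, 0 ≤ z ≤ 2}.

By the divergence theorem,

    ∯_{∂V} F · n dS = ∭_V (∇ · F) dV.

Compute the divergence:
    ∇ · F = ∂F_x/∂x + ∂F_y/∂y + ∂F_z/∂z = 3x^2 + 3y^2 + 3z^2.

In cylindrical coordinates, x = r cos(θ), y = r sin(θ), z = z, dV = r dr dθ dz, with 0 ≤ r ≤ 2, 0 ≤ θ ≤ 2π, 0 ≤ z ≤ 2.

The integrand, after substitution and multiplying by the volume element, becomes (3r^2 + 3z^2) · r, so

    ∭_V (∇·F) dV = ∫_0^{2π} ∫_0^{2} ∫_0^{2} (3r^2 + 3z^2) · r dz dr dθ.

Inner (z from 0 to 2): 6r^3 + 8r.
Middle (r from 0 to 2): 40.
Outer (θ from 0 to 2π): 80π.

Therefore ∯_{∂V} F · n dS = 80π.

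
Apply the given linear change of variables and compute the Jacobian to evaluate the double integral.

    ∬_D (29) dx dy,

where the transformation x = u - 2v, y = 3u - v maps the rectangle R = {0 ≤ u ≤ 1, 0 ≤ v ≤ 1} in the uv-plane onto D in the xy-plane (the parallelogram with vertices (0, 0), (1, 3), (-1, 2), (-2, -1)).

Compute the Jacobian determinant of (x, y) with respect to (u, v):

    ∂(x,y)/∂(u,v) = | 1  -2 | = (1)(-1) - (-2)(3) = 5.
                   | 3  -1 |

Its absolute value is |J| = 5 (the area scaling factor).

Substituting x = u - 2v, y = 3u - v into the integrand,

    29 → 29,

so the integral becomes

    ∬_R (29) · |J| du dv = ∫_0^1 ∫_0^1 (145) dv du.

Inner (v): 145.
Outer (u): 145.

Therefore ∬_D (29) dx dy = 145.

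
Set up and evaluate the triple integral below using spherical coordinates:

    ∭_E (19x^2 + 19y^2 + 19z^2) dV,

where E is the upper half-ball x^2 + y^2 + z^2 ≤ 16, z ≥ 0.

In spherical coordinates, x = ρ sin(φ) cos(θ), y = ρ sin(φ) sin(θ), z = ρ cos(φ), and dV = ρ^2 sin(φ) dρ dφ dθ.

The integrand becomes 19ρ^2, so

    ∭_E (19x^2 + 19y^2 + 19z^2) dV = ∫_{0}^{2π} ∫_{0}^{π/2} ∫_{0}^{4} (19ρ^2) · ρ^2 sin(φ) dρ dφ dθ.

Inner (ρ): 19456sin(φ)/5.
Middle (φ): 19456/5.
Outer (θ): 38912π/5.

Therefore the triple integral equals 38912π/5.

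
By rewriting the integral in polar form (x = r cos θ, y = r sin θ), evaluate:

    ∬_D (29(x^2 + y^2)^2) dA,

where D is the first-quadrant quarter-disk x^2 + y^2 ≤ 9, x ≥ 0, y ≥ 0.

The region D is 0 ≤ r ≤ 3, 0 ≤ θ ≤ π/2 in polar coordinates, where x = r cos(θ), y = r sin(θ), and dA = r dr dθ.

Under the substitution, the integrand becomes 29r^4, so

    ∬_D (29(x^2 + y^2)^2) dA = ∫_{0}^{π/2} ∫_{0}^{3} (29r^4) · r dr dθ.

Inner integral (in r): ∫_{0}^{3} (29r^4) · r dr = 7047/2.

Outer integral (in θ): ∫_{0}^{π/2} (7047/2) dθ = 7047π/4.

Therefore ∬_D (29(x^2 + y^2)^2) dA = 7047π/4.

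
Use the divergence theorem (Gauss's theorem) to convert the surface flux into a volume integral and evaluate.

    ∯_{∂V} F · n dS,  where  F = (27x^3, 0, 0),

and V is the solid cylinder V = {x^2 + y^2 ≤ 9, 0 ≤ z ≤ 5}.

By the divergence theorem,

    ∯_{∂V} F · n dS = ∭_V (∇ · F) dV.

Compute the divergence:
    ∇ · F = ∂F_x/∂x + ∂F_y/∂y + ∂F_z/∂z = 81x^2 + 0 + 0 = 81x^2.

In cylindrical coordinates, x = r cos(θ), y = r sin(θ), z = z, dV = r dr dθ dz, with 0 ≤ r ≤ 3, 0 ≤ θ ≤ 2π, 0 ≤ z ≤ 5.

The integrand, after substitution and multiplying by the volume element, becomes (81r^2cos(θ)^2) · r, so

    ∭_V (∇·F) dV = ∫_0^{2π} ∫_0^{3} ∫_0^{5} (81r^2cos(θ)^2) · r dz dr dθ.

Inner (z from 0 to 5): 405r^3cos(θ)^2.
Middle (r from 0 to 3): 32805cos(θ)^2/4.
Outer (θ from 0 to 2π): 32805π/4.

Therefore ∯_{∂V} F · n dS = 32805π/4.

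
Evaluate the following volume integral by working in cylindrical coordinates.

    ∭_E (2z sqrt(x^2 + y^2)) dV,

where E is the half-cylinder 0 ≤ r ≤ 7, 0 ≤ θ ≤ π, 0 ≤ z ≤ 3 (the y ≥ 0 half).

In cylindrical coordinates, x = r cos(θ), y = r sin(θ), z = z, and dV = r dr dθ dz.

The integrand becomes 2r z, so

    ∭_E (2z sqrt(x^2 + y^2)) dV = ∫_{0}^{π} ∫_{0}^{7} ∫_{0}^{3} (2r z) · r dz dr dθ.

Inner (z): 9r^2.
Middle (r from 0 to 7): 1029.
Outer (θ): 1029π.

Therefore the triple integral equals 1029π.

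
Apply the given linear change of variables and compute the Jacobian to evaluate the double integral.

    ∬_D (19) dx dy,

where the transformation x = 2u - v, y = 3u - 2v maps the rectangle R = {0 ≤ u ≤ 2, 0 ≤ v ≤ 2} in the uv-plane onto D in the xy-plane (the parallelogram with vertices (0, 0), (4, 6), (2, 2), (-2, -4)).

Compute the Jacobian determinant of (x, y) with respect to (u, v):

    ∂(x,y)/∂(u,v) = | 2  -1 | = (2)(-2) - (-1)(3) = -1.
                   | 3  -2 |

Its absolute value is |J| = 1 (the area scaling factor).

Substituting x = 2u - v, y = 3u - 2v into the integrand,

    19 → 19,

so the integral becomes

    ∬_R (19) · |J| du dv = ∫_0^2 ∫_0^2 (19) dv du.

Inner (v): 38.
Outer (u): 76.

Therefore ∬_D (19) dx dy = 76.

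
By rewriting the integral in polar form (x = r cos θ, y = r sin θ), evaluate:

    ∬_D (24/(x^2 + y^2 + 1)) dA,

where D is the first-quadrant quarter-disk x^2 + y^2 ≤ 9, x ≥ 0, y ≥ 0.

The region D is 0 ≤ r ≤ 3, 0 ≤ θ ≤ π/2 in polar coordinates, where x = r cos(θ), y = r sin(θ), and dA = r dr dθ.

Under the substitution, the integrand becomes 24/(r^2 + 1), so

    ∬_D (24/(x^2 + y^2 + 1)) dA = ∫_{0}^{π/2} ∫_{0}^{3} (24/(r^2 + 1)) · r dr dθ.

Inner integral (in r): ∫_{0}^{3} (24/(r^2 + 1)) · r dr = log(1000000000000).

Outer integral (in θ): ∫_{0}^{π/2} (log(1000000000000)) dθ = 6π log(10).

Therefore ∬_D (24/(x^2 + y^2 + 1)) dA = 6π log(10).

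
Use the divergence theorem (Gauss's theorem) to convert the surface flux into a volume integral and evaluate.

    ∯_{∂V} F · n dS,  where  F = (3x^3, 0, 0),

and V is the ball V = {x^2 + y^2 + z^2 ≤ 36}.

By the divergence theorem,

    ∯_{∂V} F · n dS = ∭_V (∇ · F) dV.

Compute the divergence:
    ∇ · F = ∂F_x/∂x + ∂F_y/∂y + ∂F_z/∂z = 9x^2 + 0 + 0 = 9x^2.

In spherical coordinates, x = ρ sin(φ) cos(θ), y = ρ sin(φ) sin(θ), z = ρ cos(φ), dV = ρ^2 sin(φ) dρ dφ dθ, with 0 ≤ ρ ≤ 6, 0 ≤ φ ≤ π, 0 ≤ θ ≤ 2π.

The integrand, after substitution and multiplying by the volume element, becomes (9ρ^2sin(φ)^2cos(θ)^2) · ρ^2 sin(φ), so

    ∭_V (∇·F) dV = ∫_0^{2π} ∫_0^{π} ∫_0^{6} (9ρ^2sin(φ)^2cos(θ)^2) · ρ^2 sin(φ) dρ dφ dθ.

Inner (ρ from 0 to 6): 69984sin(φ)^3cos(θ)^2/5.
Middle (φ from 0 to π): 93312cos(θ)^2/5.
Outer (θ from 0 to 2π): 93312π/5.

Therefore ∯_{∂V} F · n dS = 93312π/5.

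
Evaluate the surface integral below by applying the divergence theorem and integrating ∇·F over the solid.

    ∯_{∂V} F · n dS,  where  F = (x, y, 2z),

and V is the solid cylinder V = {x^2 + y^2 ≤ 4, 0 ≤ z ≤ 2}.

By the divergence theorem,

    ∯_{∂V} F · n dS = ∭_V (∇ · F) dV.

Compute the divergence:
    ∇ · F = ∂F_x/∂x + ∂F_y/∂y + ∂F_z/∂z = 1 + 1 + 2 = 4.

In cylindrical coordinates, x = r cos(θ), y = r sin(θ), z = z, dV = r dr dθ dz, with 0 ≤ r ≤ 2, 0 ≤ θ ≤ 2π, 0 ≤ z ≤ 2.

The integrand, after substitution and multiplying by the volume element, becomes (4) · r, so

    ∭_V (∇·F) dV = ∫_0^{2π} ∫_0^{2} ∫_0^{2} (4) · r dz dr dθ.

Inner (z from 0 to 2): 8r.
Middle (r from 0 to 2): 16.
Outer (θ from 0 to 2π): 32π.

Therefore ∯_{∂V} F · n dS = 32π.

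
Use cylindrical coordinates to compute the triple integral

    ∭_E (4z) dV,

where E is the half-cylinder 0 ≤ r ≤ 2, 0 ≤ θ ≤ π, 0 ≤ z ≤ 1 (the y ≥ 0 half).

In cylindrical coordinates, x = r cos(θ), y = r sin(θ), z = z, and dV = r dr dθ dz.

The integrand becomes 4z, so

    ∭_E (4z) dV = ∫_{0}^{π} ∫_{0}^{2} ∫_{0}^{1} (4z) · r dz dr dθ.

Inner (z): 2r.
Middle (r from 0 to 2): 4.
Outer (θ): 4π.

Therefore the triple integral equals 4π.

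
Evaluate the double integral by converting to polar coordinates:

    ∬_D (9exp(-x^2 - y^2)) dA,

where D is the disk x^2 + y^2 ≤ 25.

The region D is 0 ≤ r ≤ 5, 0 ≤ θ ≤ 2π in polar coordinates, where x = r cos(θ), y = r sin(θ), and dA = r dr dθ.

Under the substitution, the integrand becomes 9exp(-r^2), so

    ∬_D (9exp(-x^2 - y^2)) dA = ∫_{0}^{2π} ∫_{0}^{5} (9exp(-r^2)) · r dr dθ.

Inner integral (in r): ∫_{0}^{5} (9exp(-r^2)) · r dr = 9/2 - 9exp(-25)/2.

Outer integral (in θ): ∫_{0}^{2π} (9/2 - 9exp(-25)/2) dθ = -9π exp(-25) + 9π.

Therefore ∬_D (9exp(-x^2 - y^2)) dA = -9π exp(-25) + 9π.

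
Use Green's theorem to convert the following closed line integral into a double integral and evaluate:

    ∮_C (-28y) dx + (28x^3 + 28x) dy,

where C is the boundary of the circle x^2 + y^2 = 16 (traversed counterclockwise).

Green's theorem converts the closed line integral into a double integral over the enclosed region D:

    ∮_C P dx + Q dy = ∬_D (∂Q/∂x - ∂P/∂y) dA.

Here P = -28y, Q = 28x^3 + 28x, so

    ∂Q/∂x = 84x^2 + 28,    ∂P/∂y = -28,
    ∂Q/∂x - ∂P/∂y = 84x^2 + 56.

D is the region x^2 + y^2 ≤ 16. Evaluating the double integral:

In polar coordinates (x = r cos θ, y = r sin θ, dA = r dr dθ) the integrand becomes 84r^2cos(θ)^2 + 56, so

    ∬_D (84x^2 + 56) dA = ∫_0^{2π} ∫_0^{4} (84r^2cos(θ)^2 + 56) · r dr dθ.

Inner (r from 0 to 4): 5376cos(θ)^2 + 448.
Outer (θ from 0 to 2π): 6272π.

Therefore ∮_C P dx + Q dy = 6272π.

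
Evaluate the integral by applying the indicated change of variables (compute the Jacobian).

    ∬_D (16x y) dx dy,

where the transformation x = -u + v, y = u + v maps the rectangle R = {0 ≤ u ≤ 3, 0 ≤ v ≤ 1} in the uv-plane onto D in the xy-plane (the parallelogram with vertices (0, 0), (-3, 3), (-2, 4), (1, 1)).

Compute the Jacobian determinant of (x, y) with respect to (u, v):

    ∂(x,y)/∂(u,v) = | -1  1 | = (-1)(1) - (1)(1) = -2.
                   | 1  1 |

Its absolute value is |J| = 2 (the area scaling factor).

Substituting x = -u + v, y = u + v into the integrand,

    16x y → -16u^2 + 16v^2,

so the integral becomes

    ∬_R (-16u^2 + 16v^2) · |J| du dv = ∫_0^3 ∫_0^1 (-32u^2 + 32v^2) dv du.

Inner (v): 32/3 - 32u^2.
Outer (u): -256.

Therefore ∬_D (16x y) dx dy = -256.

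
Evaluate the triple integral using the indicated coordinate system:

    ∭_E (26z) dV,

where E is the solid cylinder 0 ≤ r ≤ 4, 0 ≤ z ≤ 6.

In cylindrical coordinates, x = r cos(θ), y = r sin(θ), z = z, and dV = r dr dθ dz.

The integrand becomes 26z, so

    ∭_E (26z) dV = ∫_{0}^{2π} ∫_{0}^{4} ∫_{0}^{6} (26z) · r dz dr dθ.

Inner (z): 468r.
Middle (r from 0 to 4): 3744.
Outer (θ): 7488π.

Therefore the triple integral equals 7488π.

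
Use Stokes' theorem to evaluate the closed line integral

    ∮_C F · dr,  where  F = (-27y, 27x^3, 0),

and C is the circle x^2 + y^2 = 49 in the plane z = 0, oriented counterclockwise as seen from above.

Let S be the flat disk x^2 + y^2 ≤ 49 in the plane z = 0, with upward unit normal n̂ = ẑ. By Stokes' theorem,

    ∮_C F · dr = ∬_S (∇ × F) · n̂ dS = ∬_D (curl F)_z dA,

where D is the disk x^2 + y^2 ≤ 49.

Compute the curl of F = (-27y, 27x^3, 0):
    (∇ × F)_x = ∂F_z/∂y - ∂F_y/∂z = 0,
    (∇ × F)_y = ∂F_x/∂z - ∂F_z/∂x = 0,
    (∇ × F)_z = ∂F_y/∂x - ∂F_x/∂y = 81x^2 + 27.

On z = 0, (curl F)_z = 81x^2 + 27.

Convert to polar (x = r cos θ, y = r sin θ, dA = r dr dθ); the integrand becomes 81r^2cos(θ)^2 + 27, so

    ∬_D (curl F)_z dA = ∫_0^{2π} ∫_0^{7} (81r^2cos(θ)^2 + 27) · r dr dθ.

Inner (r from 0 to 7): 194481cos(θ)^2/4 + 1323/2.
Outer (θ from 0 to 2π): 199773π/4.

Therefore ∮_C F · dr = 199773π/4.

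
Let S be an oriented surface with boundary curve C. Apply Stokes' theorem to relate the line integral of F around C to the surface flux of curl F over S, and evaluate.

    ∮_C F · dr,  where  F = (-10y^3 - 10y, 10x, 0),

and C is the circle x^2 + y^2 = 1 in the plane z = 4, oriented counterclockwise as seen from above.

Let S be the flat disk x^2 + y^2 ≤ 1 in the plane z = 4, with upward unit normal n̂ = ẑ. By Stokes' theorem,

    ∮_C F · dr = ∬_S (∇ × F) · n̂ dS = ∬_D (curl F)_z dA,

where D is the disk x^2 + y^2 ≤ 1.

Compute the curl of F = (-10y^3 - 10y, 10x, 0):
    (∇ × F)_x = ∂F_z/∂y - ∂F_y/∂z = 0,
    (∇ × F)_y = ∂F_x/∂z - ∂F_z/∂x = 0,
    (∇ × F)_z = ∂F_y/∂x - ∂F_x/∂y = 30y^2 + 20.

On z = 4, (curl F)_z = 30y^2 + 20.

Convert to polar (x = r cos θ, y = r sin θ, dA = r dr dθ); the integrand becomes 30r^2sin(θ)^2 + 20, so

    ∬_D (curl F)_z dA = ∫_0^{2π} ∫_0^{1} (30r^2sin(θ)^2 + 20) · r dr dθ.

Inner (r from 0 to 1): 15sin(θ)^2/2 + 10.
Outer (θ from 0 to 2π): 55π/2.

Therefore ∮_C F · dr = 55π/2.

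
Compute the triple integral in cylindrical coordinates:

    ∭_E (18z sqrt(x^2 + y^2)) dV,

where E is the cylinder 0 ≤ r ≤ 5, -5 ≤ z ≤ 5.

In cylindrical coordinates, x = r cos(θ), y = r sin(θ), z = z, and dV = r dr dθ dz.

The integrand becomes 18r z, so

    ∭_E (18z sqrt(x^2 + y^2)) dV = ∫_{0}^{2π} ∫_{0}^{5} ∫_{-5}^{5} (18r z) · r dz dr dθ.

Inner (z): 0.
Middle (r from 0 to 5): 0.
Outer (θ): 0.

Therefore the triple integral equals 0.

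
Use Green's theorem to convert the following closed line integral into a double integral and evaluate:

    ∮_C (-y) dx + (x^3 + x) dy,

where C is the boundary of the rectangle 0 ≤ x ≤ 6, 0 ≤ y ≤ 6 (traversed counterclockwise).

Green's theorem converts the closed line integral into a double integral over the enclosed region D:

    ∮_C P dx + Q dy = ∬_D (∂Q/∂x - ∂P/∂y) dA.

Here P = -y, Q = x^3 + x, so

    ∂Q/∂x = 3x^2 + 1,    ∂P/∂y = -1,
    ∂Q/∂x - ∂P/∂y = 3x^2 + 2.

D is the region 0 ≤ x ≤ 6, 0 ≤ y ≤ 6. Evaluating the double integral:

    ∬_D (3x^2 + 2) dA = ∫_0^{6} ∫_0^{6} (3x^2 + 2) dy dx.

Inner (y from 0 to 6): 18x^2 + 12.
Outer (x from 0 to 6): 1368.

Therefore ∮_C P dx + Q dy = 1368.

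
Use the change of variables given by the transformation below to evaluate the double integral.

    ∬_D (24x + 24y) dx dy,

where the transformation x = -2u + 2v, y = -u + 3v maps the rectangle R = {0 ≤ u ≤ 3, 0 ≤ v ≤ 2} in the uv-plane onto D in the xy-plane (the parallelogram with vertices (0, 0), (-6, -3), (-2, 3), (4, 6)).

Compute the Jacobian determinant of (x, y) with respect to (u, v):

    ∂(x,y)/∂(u,v) = | -2  2 | = (-2)(3) - (2)(-1) = -4.
                   | -1  3 |

Its absolute value is |J| = 4 (the area scaling factor).

Substituting x = -2u + 2v, y = -u + 3v into the integrand,

    24x + 24y → -72u + 120v,

so the integral becomes

    ∬_R (-72u + 120v) · |J| du dv = ∫_0^3 ∫_0^2 (-288u + 480v) dv du.

Inner (v): 960 - 576u.
Outer (u): 288.

Therefore ∬_D (24x + 24y) dx dy = 288.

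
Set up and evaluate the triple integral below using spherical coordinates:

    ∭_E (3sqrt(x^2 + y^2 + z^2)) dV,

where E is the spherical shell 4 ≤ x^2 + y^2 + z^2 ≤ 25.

In spherical coordinates, x = ρ sin(φ) cos(θ), y = ρ sin(φ) sin(θ), z = ρ cos(φ), and dV = ρ^2 sin(φ) dρ dφ dθ.

The integrand becomes 3ρ, so

    ∭_E (3sqrt(x^2 + y^2 + z^2)) dV = ∫_{0}^{2π} ∫_{0}^{π} ∫_{2}^{5} (3ρ) · ρ^2 sin(φ) dρ dφ dθ.

Inner (ρ): 1827sin(φ)/4.
Middle (φ): 1827/2.
Outer (θ): 1827π.

Therefore the triple integral equals 1827π.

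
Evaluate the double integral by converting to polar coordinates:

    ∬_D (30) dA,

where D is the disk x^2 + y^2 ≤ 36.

The region D is 0 ≤ r ≤ 6, 0 ≤ θ ≤ 2π in polar coordinates, where x = r cos(θ), y = r sin(θ), and dA = r dr dθ.

Under the substitution, the integrand becomes 30, so

    ∬_D (30) dA = ∫_{0}^{2π} ∫_{0}^{6} (30) · r dr dθ.

Inner integral (in r): ∫_{0}^{6} (30) · r dr = 540.

Outer integral (in θ): ∫_{0}^{2π} (540) dθ = 1080π.

Therefore ∬_D (30) dA = 1080π.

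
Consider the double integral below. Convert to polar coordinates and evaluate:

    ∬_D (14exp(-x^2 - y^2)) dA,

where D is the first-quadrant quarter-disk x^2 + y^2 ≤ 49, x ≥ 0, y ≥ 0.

The region D is 0 ≤ r ≤ 7, 0 ≤ θ ≤ π/2 in polar coordinates, where x = r cos(θ), y = r sin(θ), and dA = r dr dθ.

Under the substitution, the integrand becomes 14exp(-r^2), so

    ∬_D (14exp(-x^2 - y^2)) dA = ∫_{0}^{π/2} ∫_{0}^{7} (14exp(-r^2)) · r dr dθ.

Inner integral (in r): ∫_{0}^{7} (14exp(-r^2)) · r dr = 7 - 7exp(-49).

Outer integral (in θ): ∫_{0}^{π/2} (7 - 7exp(-49)) dθ = -7π (1 - exp(49))exp(-49)/2.

Therefore ∬_D (14exp(-x^2 - y^2)) dA = -7π (1 - exp(49))exp(-49)/2.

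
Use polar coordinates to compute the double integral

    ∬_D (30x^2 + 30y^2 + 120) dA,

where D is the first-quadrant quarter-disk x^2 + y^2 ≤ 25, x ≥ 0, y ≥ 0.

The region D is 0 ≤ r ≤ 5, 0 ≤ θ ≤ π/2 in polar coordinates, where x = r cos(θ), y = r sin(θ), and dA = r dr dθ.

Under the substitution, the integrand becomes 30r^2 + 120, so

    ∬_D (30x^2 + 30y^2 + 120) dA = ∫_{0}^{π/2} ∫_{0}^{5} (30r^2 + 120) · r dr dθ.

Inner integral (in r): ∫_{0}^{5} (30r^2 + 120) · r dr = 12375/2.

Outer integral (in θ): ∫_{0}^{π/2} (12375/2) dθ = 12375π/4.

Therefore ∬_D (30x^2 + 30y^2 + 120) dA = 12375π/4.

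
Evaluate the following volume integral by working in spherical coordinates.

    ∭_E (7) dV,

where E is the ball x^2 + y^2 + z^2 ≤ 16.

In spherical coordinates, x = ρ sin(φ) cos(θ), y = ρ sin(φ) sin(θ), z = ρ cos(φ), and dV = ρ^2 sin(φ) dρ dφ dθ.

The integrand becomes 7, so

    ∭_E (7) dV = ∫_{0}^{2π} ∫_{0}^{π} ∫_{0}^{4} (7) · ρ^2 sin(φ) dρ dφ dθ.

Inner (ρ): 448sin(φ)/3.
Middle (φ): 896/3.
Outer (θ): 1792π/3.

Therefore the triple integral equals 1792π/3.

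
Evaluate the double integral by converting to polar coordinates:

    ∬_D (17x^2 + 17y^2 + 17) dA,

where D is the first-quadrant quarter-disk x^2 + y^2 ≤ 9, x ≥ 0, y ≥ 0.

The region D is 0 ≤ r ≤ 3, 0 ≤ θ ≤ π/2 in polar coordinates, where x = r cos(θ), y = r sin(θ), and dA = r dr dθ.

Under the substitution, the integrand becomes 17r^2 + 17, so

    ∬_D (17x^2 + 17y^2 + 17) dA = ∫_{0}^{π/2} ∫_{0}^{3} (17r^2 + 17) · r dr dθ.

Inner integral (in r): ∫_{0}^{3} (17r^2 + 17) · r dr = 1683/4.

Outer integral (in θ): ∫_{0}^{π/2} (1683/4) dθ = 1683π/8.

Therefore ∬_D (17x^2 + 17y^2 + 17) dA = 1683π/8.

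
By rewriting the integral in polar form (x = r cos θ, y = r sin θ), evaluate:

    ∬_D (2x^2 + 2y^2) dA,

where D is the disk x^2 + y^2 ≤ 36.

The region D is 0 ≤ r ≤ 6, 0 ≤ θ ≤ 2π in polar coordinates, where x = r cos(θ), y = r sin(θ), and dA = r dr dθ.

Under the substitution, the integrand becomes 2r^2, so

    ∬_D (2x^2 + 2y^2) dA = ∫_{0}^{2π} ∫_{0}^{6} (2r^2) · r dr dθ.

Inner integral (in r): ∫_{0}^{6} (2r^2) · r dr = 648.

Outer integral (in θ): ∫_{0}^{2π} (648) dθ = 1296π.

Therefore ∬_D (2x^2 + 2y^2) dA = 1296π.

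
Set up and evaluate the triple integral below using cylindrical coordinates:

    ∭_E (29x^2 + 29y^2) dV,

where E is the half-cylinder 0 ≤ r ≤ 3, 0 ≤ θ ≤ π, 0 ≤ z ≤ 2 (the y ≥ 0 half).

In cylindrical coordinates, x = r cos(θ), y = r sin(θ), z = z, and dV = r dr dθ dz.

The integrand becomes 29r^2, so

    ∭_E (29x^2 + 29y^2) dV = ∫_{0}^{π} ∫_{0}^{3} ∫_{0}^{2} (29r^2) · r dz dr dθ.

Inner (z): 58r^3.
Middle (r from 0 to 3): 2349/2.
Outer (θ): 2349π/2.

Therefore the triple integral equals 2349π/2.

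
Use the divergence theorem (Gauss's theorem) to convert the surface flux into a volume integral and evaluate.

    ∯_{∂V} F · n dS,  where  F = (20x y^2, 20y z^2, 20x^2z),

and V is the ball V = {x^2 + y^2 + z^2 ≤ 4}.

By the divergence theorem,

    ∯_{∂V} F · n dS = ∭_V (∇ · F) dV.

Compute the divergence:
    ∇ · F = ∂F_x/∂x + ∂F_y/∂y + ∂F_z/∂z = 20y^2 + 20z^2 + 20x^2 = 20x^2 + 20y^2 + 20z^2.

In spherical coordinates, x = ρ sin(φ) cos(θ), y = ρ sin(φ) sin(θ), z = ρ cos(φ), dV = ρ^2 sin(φ) dρ dφ dθ, with 0 ≤ ρ ≤ 2, 0 ≤ φ ≤ π, 0 ≤ θ ≤ 2π.

The integrand, after substitution and multiplying by the volume element, becomes (20ρ^2) · ρ^2 sin(φ), so

    ∭_V (∇·F) dV = ∫_0^{2π} ∫_0^{π} ∫_0^{2} (20ρ^2) · ρ^2 sin(φ) dρ dφ dθ.

Inner (ρ from 0 to 2): 128sin(φ).
Middle (φ from 0 to π): 256.
Outer (θ from 0 to 2π): 512π.

Therefore ∯_{∂V} F · n dS = 512π.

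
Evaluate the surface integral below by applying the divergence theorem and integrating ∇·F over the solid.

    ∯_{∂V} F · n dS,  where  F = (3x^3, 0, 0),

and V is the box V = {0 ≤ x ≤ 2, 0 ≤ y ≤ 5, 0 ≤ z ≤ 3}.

By the divergence theorem,

    ∯_{∂V} F · n dS = ∭_V (∇ · F) dV.

Compute the divergence:
    ∇ · F = ∂F_x/∂x + ∂F_y/∂y + ∂F_z/∂z = 9x^2 + 0 + 0 = 9x^2.

V is a rectangular box, so dV = dx dy dz with 0 ≤ x ≤ 2, 0 ≤ y ≤ 5, 0 ≤ z ≤ 3.

Integrate (9x^2) over V as an iterated integral:

    ∭_V (∇·F) dV = ∫_0^{2} ∫_0^{5} ∫_0^{3} (9x^2) dz dy dx.

Inner (z from 0 to 3): 27x^2.
Middle (y from 0 to 5): 135x^2.
Outer (x from 0 to 2): 360.

Therefore ∯_{∂V} F · n dS = 360.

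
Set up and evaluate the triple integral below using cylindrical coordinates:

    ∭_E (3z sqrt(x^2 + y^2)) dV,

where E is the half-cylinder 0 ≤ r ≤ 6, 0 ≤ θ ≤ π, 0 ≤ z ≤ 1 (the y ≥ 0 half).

In cylindrical coordinates, x = r cos(θ), y = r sin(θ), z = z, and dV = r dr dθ dz.

The integrand becomes 3r z, so

    ∭_E (3z sqrt(x^2 + y^2)) dV = ∫_{0}^{π} ∫_{0}^{6} ∫_{0}^{1} (3r z) · r dz dr dθ.

Inner (z): 3r^2/2.
Middle (r from 0 to 6): 108.
Outer (θ): 108π.

Therefore the triple integral equals 108π.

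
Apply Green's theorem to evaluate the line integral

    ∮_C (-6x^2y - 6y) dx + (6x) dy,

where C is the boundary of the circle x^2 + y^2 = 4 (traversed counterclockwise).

Green's theorem converts the closed line integral into a double integral over the enclosed region D:

    ∮_C P dx + Q dy = ∬_D (∂Q/∂x - ∂P/∂y) dA.

Here P = -6x^2y - 6y, Q = 6x, so

    ∂Q/∂x = 6,    ∂P/∂y = -6x^2 - 6,
    ∂Q/∂x - ∂P/∂y = 6x^2 + 12.

D is the region x^2 + y^2 ≤ 4. Evaluating the double integral:

In polar coordinates (x = r cos θ, y = r sin θ, dA = r dr dθ) the integrand becomes 6r^2cos(θ)^2 + 12, so

    ∬_D (6x^2 + 12) dA = ∫_0^{2π} ∫_0^{2} (6r^2cos(θ)^2 + 12) · r dr dθ.

Inner (r from 0 to 2): 24cos(θ)^2 + 24.
Outer (θ from 0 to 2π): 72π.

Therefore ∮_C P dx + Q dy = 72π.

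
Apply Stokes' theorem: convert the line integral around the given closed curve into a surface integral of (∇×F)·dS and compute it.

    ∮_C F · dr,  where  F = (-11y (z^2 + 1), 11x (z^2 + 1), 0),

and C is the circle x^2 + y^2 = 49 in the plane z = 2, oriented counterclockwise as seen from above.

Let S be the flat disk x^2 + y^2 ≤ 49 in the plane z = 2, with upward unit normal n̂ = ẑ. By Stokes' theorem,

    ∮_C F · dr = ∬_S (∇ × F) · n̂ dS = ∬_D (curl F)_z dA,

where D is the disk x^2 + y^2 ≤ 49.

Compute the curl of F = (-11y (z^2 + 1), 11x (z^2 + 1), 0):
    (∇ × F)_x = ∂F_z/∂y - ∂F_y/∂z = -22x z,
    (∇ × F)_y = ∂F_x/∂z - ∂F_z/∂x = -22y z,
    (∇ × F)_z = ∂F_y/∂x - ∂F_x/∂y = 22z^2 + 22.

On z = 2, (curl F)_z = 110.

Convert to polar (x = r cos θ, y = r sin θ, dA = r dr dθ); the integrand becomes 110, so

    ∬_D (curl F)_z dA = ∫_0^{2π} ∫_0^{7} (110) · r dr dθ.

Inner (r from 0 to 7): 2695.
Outer (θ from 0 to 2π): 5390π.

Therefore ∮_C F · dr = 5390π.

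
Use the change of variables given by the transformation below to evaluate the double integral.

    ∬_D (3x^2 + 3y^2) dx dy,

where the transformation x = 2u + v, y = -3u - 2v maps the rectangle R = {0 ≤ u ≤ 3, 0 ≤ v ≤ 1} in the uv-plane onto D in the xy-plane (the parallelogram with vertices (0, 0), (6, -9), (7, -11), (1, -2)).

Compute the Jacobian determinant of (x, y) with respect to (u, v):

    ∂(x,y)/∂(u,v) = | 2  1 | = (2)(-2) - (1)(-3) = -1.
                   | -3  -2 |

Its absolute value is |J| = 1 (the area scaling factor).

Substituting x = 2u + v, y = -3u - 2v into the integrand,

    3x^2 + 3y^2 → 39u^2 + 48u v + 15v^2,

so the integral becomes

    ∬_R (39u^2 + 48u v + 15v^2) · |J| du dv = ∫_0^3 ∫_0^1 (39u^2 + 48u v + 15v^2) dv du.

Inner (v): 39u^2 + 24u + 5.
Outer (u): 474.

Therefore ∬_D (3x^2 + 3y^2) dx dy = 474.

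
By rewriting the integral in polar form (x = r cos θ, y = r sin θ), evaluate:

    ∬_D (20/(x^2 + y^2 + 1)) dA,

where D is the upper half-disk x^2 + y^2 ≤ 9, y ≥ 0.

The region D is 0 ≤ r ≤ 3, 0 ≤ θ ≤ π in polar coordinates, where x = r cos(θ), y = r sin(θ), and dA = r dr dθ.

Under the substitution, the integrand becomes 20/(r^2 + 1), so

    ∬_D (20/(x^2 + y^2 + 1)) dA = ∫_{0}^{π} ∫_{0}^{3} (20/(r^2 + 1)) · r dr dθ.

Inner integral (in r): ∫_{0}^{3} (20/(r^2 + 1)) · r dr = log(10000000000).

Outer integral (in θ): ∫_{0}^{π} (log(10000000000)) dθ = log(10000000000^π).

Therefore ∬_D (20/(x^2 + y^2 + 1)) dA = log(10000000000^π).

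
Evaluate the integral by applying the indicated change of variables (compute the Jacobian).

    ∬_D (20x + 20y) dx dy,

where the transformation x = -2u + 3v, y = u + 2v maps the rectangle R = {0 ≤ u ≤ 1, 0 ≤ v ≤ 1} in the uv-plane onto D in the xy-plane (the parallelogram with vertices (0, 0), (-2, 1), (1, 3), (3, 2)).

Compute the Jacobian determinant of (x, y) with respect to (u, v):

    ∂(x,y)/∂(u,v) = | -2  3 | = (-2)(2) - (3)(1) = -7.
                   | 1  2 |

Its absolute value is |J| = 7 (the area scaling factor).

Substituting x = -2u + 3v, y = u + 2v into the integrand,

    20x + 20y → -20u + 100v,

so the integral becomes

    ∬_R (-20u + 100v) · |J| du dv = ∫_0^1 ∫_0^1 (-140u + 700v) dv du.

Inner (v): 350 - 140u.
Outer (u): 280.

Therefore ∬_D (20x + 20y) dx dy = 280.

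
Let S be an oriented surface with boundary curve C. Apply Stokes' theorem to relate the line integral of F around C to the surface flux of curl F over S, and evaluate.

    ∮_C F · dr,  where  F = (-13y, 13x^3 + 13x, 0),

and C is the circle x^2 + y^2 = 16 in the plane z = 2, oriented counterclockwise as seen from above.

Let S be the flat disk x^2 + y^2 ≤ 16 in the plane z = 2, with upward unit normal n̂ = ẑ. By Stokes' theorem,

    ∮_C F · dr = ∬_S (∇ × F) · n̂ dS = ∬_D (curl F)_z dA,

where D is the disk x^2 + y^2 ≤ 16.

Compute the curl of F = (-13y, 13x^3 + 13x, 0):
    (∇ × F)_x = ∂F_z/∂y - ∂F_y/∂z = 0,
    (∇ × F)_y = ∂F_x/∂z - ∂F_z/∂x = 0,
    (∇ × F)_z = ∂F_y/∂x - ∂F_x/∂y = 39x^2 + 26.

On z = 2, (curl F)_z = 39x^2 + 26.

Convert to polar (x = r cos θ, y = r sin θ, dA = r dr dθ); the integrand becomes 39r^2cos(θ)^2 + 26, so

    ∬_D (curl F)_z dA = ∫_0^{2π} ∫_0^{4} (39r^2cos(θ)^2 + 26) · r dr dθ.

Inner (r from 0 to 4): 2496cos(θ)^2 + 208.
Outer (θ from 0 to 2π): 2912π.

Therefore ∮_C F · dr = 2912π.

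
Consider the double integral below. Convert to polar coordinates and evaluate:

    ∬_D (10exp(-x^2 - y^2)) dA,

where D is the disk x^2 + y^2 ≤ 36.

The region D is 0 ≤ r ≤ 6, 0 ≤ θ ≤ 2π in polar coordinates, where x = r cos(θ), y = r sin(θ), and dA = r dr dθ.

Under the substitution, the integrand becomes 10exp(-r^2), so

    ∬_D (10exp(-x^2 - y^2)) dA = ∫_{0}^{2π} ∫_{0}^{6} (10exp(-r^2)) · r dr dθ.

Inner integral (in r): ∫_{0}^{6} (10exp(-r^2)) · r dr = 5 - 5exp(-36).

Outer integral (in θ): ∫_{0}^{2π} (5 - 5exp(-36)) dθ = -10π exp(-36) + 10π.

Therefore ∬_D (10exp(-x^2 - y^2)) dA = -10π exp(-36) + 10π.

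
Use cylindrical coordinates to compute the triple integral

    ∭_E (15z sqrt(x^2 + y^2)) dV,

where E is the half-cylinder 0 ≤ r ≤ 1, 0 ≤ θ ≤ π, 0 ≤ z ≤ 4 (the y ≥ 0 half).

In cylindrical coordinates, x = r cos(θ), y = r sin(θ), z = z, and dV = r dr dθ dz.

The integrand becomes 15r z, so

    ∭_E (15z sqrt(x^2 + y^2)) dV = ∫_{0}^{π} ∫_{0}^{1} ∫_{0}^{4} (15r z) · r dz dr dθ.

Inner (z): 120r^2.
Middle (r from 0 to 1): 40.
Outer (θ): 40π.

Therefore the triple integral equals 40π.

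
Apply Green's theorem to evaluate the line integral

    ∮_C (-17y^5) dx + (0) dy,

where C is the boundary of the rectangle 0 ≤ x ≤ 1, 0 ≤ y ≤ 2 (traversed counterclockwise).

Green's theorem converts the closed line integral into a double integral over the enclosed region D:

    ∮_C P dx + Q dy = ∬_D (∂Q/∂x - ∂P/∂y) dA.

Here P = -17y^5, Q = 0, so

    ∂Q/∂x = 0,    ∂P/∂y = -85y^4,
    ∂Q/∂x - ∂P/∂y = 85y^4.

D is the region 0 ≤ x ≤ 1, 0 ≤ y ≤ 2. Evaluating the double integral:

    ∬_D (85y^4) dA = ∫_0^{1} ∫_0^{2} (85y^4) dy dx.

Inner (y from 0 to 2): 544.
Outer (x from 0 to 1): 544.

Therefore ∮_C P dx + Q dy = 544.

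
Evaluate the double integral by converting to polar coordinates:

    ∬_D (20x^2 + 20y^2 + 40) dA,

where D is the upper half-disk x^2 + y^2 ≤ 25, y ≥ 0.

The region D is 0 ≤ r ≤ 5, 0 ≤ θ ≤ π in polar coordinates, where x = r cos(θ), y = r sin(θ), and dA = r dr dθ.

Under the substitution, the integrand becomes 20r^2 + 40, so

    ∬_D (20x^2 + 20y^2 + 40) dA = ∫_{0}^{π} ∫_{0}^{5} (20r^2 + 40) · r dr dθ.

Inner integral (in r): ∫_{0}^{5} (20r^2 + 40) · r dr = 3625.

Outer integral (in θ): ∫_{0}^{π} (3625) dθ = 3625π.

Therefore ∬_D (20x^2 + 20y^2 + 40) dA = 3625π.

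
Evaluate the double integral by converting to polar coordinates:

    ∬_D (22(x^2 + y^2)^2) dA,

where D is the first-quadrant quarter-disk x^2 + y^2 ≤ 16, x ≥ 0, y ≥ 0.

The region D is 0 ≤ r ≤ 4, 0 ≤ θ ≤ π/2 in polar coordinates, where x = r cos(θ), y = r sin(θ), and dA = r dr dθ.

Under the substitution, the integrand becomes 22r^4, so

    ∬_D (22(x^2 + y^2)^2) dA = ∫_{0}^{π/2} ∫_{0}^{4} (22r^4) · r dr dθ.

Inner integral (in r): ∫_{0}^{4} (22r^4) · r dr = 45056/3.

Outer integral (in θ): ∫_{0}^{π/2} (45056/3) dθ = 22528π/3.

Therefore ∬_D (22(x^2 + y^2)^2) dA = 22528π/3.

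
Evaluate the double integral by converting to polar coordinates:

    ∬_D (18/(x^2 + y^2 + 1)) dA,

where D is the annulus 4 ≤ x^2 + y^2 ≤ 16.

The region D is 2 ≤ r ≤ 4, 0 ≤ θ ≤ 2π in polar coordinates, where x = r cos(θ), y = r sin(θ), and dA = r dr dθ.

Under the substitution, the integrand becomes 18/(r^2 + 1), so

    ∬_D (18/(x^2 + y^2 + 1)) dA = ∫_{0}^{2π} ∫_{2}^{4} (18/(r^2 + 1)) · r dr dθ.

Inner integral (in r): ∫_{2}^{4} (18/(r^2 + 1)) · r dr = log(118587876497/1953125).

Outer integral (in θ): ∫_{0}^{2π} (log(118587876497/1953125)) dθ = log((118587876497/1953125)^(2π)).

Therefore ∬_D (18/(x^2 + y^2 + 1)) dA = log((118587876497/1953125)^(2π)).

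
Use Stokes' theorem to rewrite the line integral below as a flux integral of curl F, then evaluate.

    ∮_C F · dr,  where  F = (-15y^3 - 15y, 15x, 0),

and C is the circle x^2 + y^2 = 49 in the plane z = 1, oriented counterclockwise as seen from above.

Let S be the flat disk x^2 + y^2 ≤ 49 in the plane z = 1, with upward unit normal n̂ = ẑ. By Stokes' theorem,

    ∮_C F · dr = ∬_S (∇ × F) · n̂ dS = ∬_D (curl F)_z dA,

where D is the disk x^2 + y^2 ≤ 49.

Compute the curl of F = (-15y^3 - 15y, 15x, 0):
    (∇ × F)_x = ∂F_z/∂y - ∂F_y/∂z = 0,
    (∇ × F)_y = ∂F_x/∂z - ∂F_z/∂x = 0,
    (∇ × F)_z = ∂F_y/∂x - ∂F_x/∂y = 45y^2 + 30.

On z = 1, (curl F)_z = 45y^2 + 30.

Convert to polar (x = r cos θ, y = r sin θ, dA = r dr dθ); the integrand becomes 45r^2sin(θ)^2 + 30, so

    ∬_D (curl F)_z dA = ∫_0^{2π} ∫_0^{7} (45r^2sin(θ)^2 + 30) · r dr dθ.

Inner (r from 0 to 7): 108045sin(θ)^2/4 + 735.
Outer (θ from 0 to 2π): 113925π/4.

Therefore ∮_C F · dr = 113925π/4.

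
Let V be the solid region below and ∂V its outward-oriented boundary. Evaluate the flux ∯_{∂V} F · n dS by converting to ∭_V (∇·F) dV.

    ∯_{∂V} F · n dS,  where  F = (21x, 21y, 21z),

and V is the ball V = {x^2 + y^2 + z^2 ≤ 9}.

By the divergence theorem,

    ∯_{∂V} F · n dS = ∭_V (∇ · F) dV.

Compute the divergence:
    ∇ · F = ∂F_x/∂x + ∂F_y/∂y + ∂F_z/∂z = 21 + 21 + 21 = 63.

In spherical coordinates, x = ρ sin(φ) cos(θ), y = ρ sin(φ) sin(θ), z = ρ cos(φ), dV = ρ^2 sin(φ) dρ dφ dθ, with 0 ≤ ρ ≤ 3, 0 ≤ φ ≤ π, 0 ≤ θ ≤ 2π.

The integrand, after substitution and multiplying by the volume element, becomes (63) · ρ^2 sin(φ), so

    ∭_V (∇·F) dV = ∫_0^{2π} ∫_0^{π} ∫_0^{3} (63) · ρ^2 sin(φ) dρ dφ dθ.

Inner (ρ from 0 to 3): 567sin(φ).
Middle (φ from 0 to π): 1134.
Outer (θ from 0 to 2π): 2268π.

Therefore ∯_{∂V} F · n dS = 2268π.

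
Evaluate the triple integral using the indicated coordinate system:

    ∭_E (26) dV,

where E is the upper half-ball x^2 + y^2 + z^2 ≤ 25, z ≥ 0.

In spherical coordinates, x = ρ sin(φ) cos(θ), y = ρ sin(φ) sin(θ), z = ρ cos(φ), and dV = ρ^2 sin(φ) dρ dφ dθ.

The integrand becomes 26, so

    ∭_E (26) dV = ∫_{0}^{2π} ∫_{0}^{π/2} ∫_{0}^{5} (26) · ρ^2 sin(φ) dρ dφ dθ.

Inner (ρ): 3250sin(φ)/3.
Middle (φ): 3250/3.
Outer (θ): 6500π/3.

Therefore the triple integral equals 6500π/3.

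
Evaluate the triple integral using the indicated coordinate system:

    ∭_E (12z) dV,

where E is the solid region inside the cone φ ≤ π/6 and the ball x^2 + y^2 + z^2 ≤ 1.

In spherical coordinates, x = ρ sin(φ) cos(θ), y = ρ sin(φ) sin(θ), z = ρ cos(φ), and dV = ρ^2 sin(φ) dρ dφ dθ.

The integrand becomes 12ρ cos(φ), so

    ∭_E (12z) dV = ∫_{0}^{2π} ∫_{0}^{π/6} ∫_{0}^{1} (12ρ cos(φ)) · ρ^2 sin(φ) dρ dφ dθ.

Inner (ρ): 3sin(2φ)/2.
Middle (φ): 3/8.
Outer (θ): 3π/4.

Therefore the triple integral equals 3π/4.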